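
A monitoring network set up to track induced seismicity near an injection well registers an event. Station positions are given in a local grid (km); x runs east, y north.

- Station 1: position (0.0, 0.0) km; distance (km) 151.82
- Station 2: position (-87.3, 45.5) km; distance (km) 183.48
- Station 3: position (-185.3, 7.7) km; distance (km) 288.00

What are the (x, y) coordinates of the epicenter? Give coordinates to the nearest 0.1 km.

(74.3, 132.4)

Circle about each station: x² + y² = 151.82²; (x + 87.3)² + (y − 45.5)² = 183.48²; (x + 185.3)² + (y − 7.7)² = 288.00².
Subtracting the Station 1 equation from the Station 2 and Station 3 equations removes the quadratic terms:
-174.6 x + 91.0 y = -924.06
-370.6 x + 15.4 y = -25499.31
Solving the 2×2 system: x ≈ 74.3, y ≈ 132.4 km.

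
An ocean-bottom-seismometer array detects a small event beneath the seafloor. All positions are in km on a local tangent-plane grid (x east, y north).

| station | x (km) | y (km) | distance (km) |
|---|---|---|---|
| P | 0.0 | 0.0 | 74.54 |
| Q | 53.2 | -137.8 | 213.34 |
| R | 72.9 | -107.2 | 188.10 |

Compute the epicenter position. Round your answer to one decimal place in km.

(17.3, 72.5)

Circle about each station: x² + y² = 74.54²; (x − 53.2)² + (y + 137.8)² = 213.34²; (x − 72.9)² + (y + 107.2)² = 188.10².
Subtracting pairs of circle equations eliminates x²+y² and gives linear equations (the radical axes):
106.4 x − 275.6 y = -18138.66
145.8 x − 214.4 y = -13019.15
Solving the 2×2 system: x ≈ 17.3, y ≈ 72.5 km.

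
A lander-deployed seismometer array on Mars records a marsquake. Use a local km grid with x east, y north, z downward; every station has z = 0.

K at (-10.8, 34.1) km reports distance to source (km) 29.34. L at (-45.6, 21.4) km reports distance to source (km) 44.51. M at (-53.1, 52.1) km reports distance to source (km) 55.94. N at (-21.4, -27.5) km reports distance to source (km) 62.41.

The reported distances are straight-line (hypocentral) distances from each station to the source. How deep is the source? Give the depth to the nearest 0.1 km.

z ≈ 28.5 km

Each station gives a sphere (x−x_i)² + (y−y_i)² + z² = d_i² (stations at z=0).
Subtracting the K sphere from L and M: z² cancels, leaving linear equations in x and y:
-69.6 x − 25.4 y = 137.57
-84.6 x + 36.0 y = 1986.12
Solving: x ≈ -11.903, y ≈ 27.199 km (keep extra digits for the depth step; rounded: -11.9, 27.2).
Then from the K sphere: z² = 29.34² − (x + 10.8)² − (y − 34.1)² with x = -11.903, y = 27.199, so z ≈ 28.496 ≈ 28.5 km.
Check against N (with the unrounded solution): distance 62.40 ≈ 62.41 km. ✓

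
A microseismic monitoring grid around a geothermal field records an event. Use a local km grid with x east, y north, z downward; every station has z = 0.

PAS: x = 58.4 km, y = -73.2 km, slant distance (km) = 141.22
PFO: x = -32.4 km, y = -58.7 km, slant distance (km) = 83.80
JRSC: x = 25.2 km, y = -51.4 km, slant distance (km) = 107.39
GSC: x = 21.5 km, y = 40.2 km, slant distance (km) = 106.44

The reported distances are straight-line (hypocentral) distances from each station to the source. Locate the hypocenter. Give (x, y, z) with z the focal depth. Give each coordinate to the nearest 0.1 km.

x ≈ -48.8 km, y ≈ -7.4 km, depth ≈ 64.2 km

Each station gives a sphere (x−x_i)² + (y−y_i)² + z² = d_i² (stations at z=0).
Subtracting the PAS sphere from PFO and JRSC: z² cancels, leaving linear equations in x and y:
-181.6 x + 29.0 y = 8647.30
-66.4 x + 43.6 y = 2918.68
Solving: x ≈ -48.794, y ≈ -7.368 km (keep extra digits for the depth step; rounded: -48.8, -7.4).
Then from the PAS sphere: z² = 141.22² − (x − 58.4)² − (y + 73.2)² with x = -48.794, y = -7.368, so z ≈ 64.177 ≈ 64.2 km.
Check against GSC (with the unrounded solution): distance 106.41 ≈ 106.44 km. ✓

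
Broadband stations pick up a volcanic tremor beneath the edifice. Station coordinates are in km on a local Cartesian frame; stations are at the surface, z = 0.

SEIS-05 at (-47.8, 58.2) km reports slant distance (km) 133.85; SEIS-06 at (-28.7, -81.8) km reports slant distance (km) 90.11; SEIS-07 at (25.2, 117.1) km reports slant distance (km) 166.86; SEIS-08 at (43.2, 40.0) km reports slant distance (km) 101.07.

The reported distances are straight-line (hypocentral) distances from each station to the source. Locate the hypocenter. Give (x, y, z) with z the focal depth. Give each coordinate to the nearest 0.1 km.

Each station gives a sphere (x−x_i)² + (y−y_i)² + z² = d_i² (stations at z=0).
Subtracting the SEIS-05 sphere from SEIS-06 and SEIS-07: z² cancels, leaving linear equations in x and y:
38.2 x − 280.0 y = 11638.86
146.0 x + 117.8 y = -1251.07
Solving: x ≈ 22.494, y ≈ -38.499 km (keep extra digits for the depth step; rounded: 22.5, -38.5).
Then from the SEIS-05 sphere: z² = 133.85² − (x + 47.8)² − (y − 58.2)² with x = 22.494, y = -38.499, so z ≈ 60.199 ≈ 60.2 km.

(22.5, -38.5, 60.2)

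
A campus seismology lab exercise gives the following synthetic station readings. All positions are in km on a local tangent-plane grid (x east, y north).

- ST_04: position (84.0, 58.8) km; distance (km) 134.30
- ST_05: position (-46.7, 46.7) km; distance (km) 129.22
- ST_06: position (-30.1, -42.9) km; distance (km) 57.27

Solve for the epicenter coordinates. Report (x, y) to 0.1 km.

Circle about each station: (x − 84.0)² + (y − 58.8)² = 134.30²; (x + 46.7)² + (y − 46.7)² = 129.22²; (x + 30.1)² + (y + 42.9)² = 57.27².
Subtracting pairs of circle equations eliminates x²+y² and gives linear equations (the radical axes):
-261.4 x − 24.2 y = -4812.98
-228.2 x − 203.4 y = 6989.62
Solving the 2×2 system: x ≈ 24.1, y ≈ -61.4 km.
Check against ST_04 (with the unrounded x, y): √((x − 84.0)²+(y − 58.8)²) = 134.30 ≈ 134.30 km. ✓

(24.1, -61.4)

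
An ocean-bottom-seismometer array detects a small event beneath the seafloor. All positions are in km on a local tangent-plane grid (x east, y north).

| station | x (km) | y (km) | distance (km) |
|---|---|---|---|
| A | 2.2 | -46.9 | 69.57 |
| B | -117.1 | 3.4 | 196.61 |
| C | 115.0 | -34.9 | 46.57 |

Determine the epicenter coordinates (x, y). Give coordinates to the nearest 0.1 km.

Circle about each station: (x − 2.2)² + (y + 46.9)² = 69.57²; (x + 117.1)² + (y − 3.4)² = 196.61²; (x − 115.0)² + (y + 34.9)² = 46.57².
Subtracting the A equation from the B and C equations removes the quadratic terms:
-238.6 x + 100.6 y = -22295.99
225.6 x + 24.0 y = 14909.78
Solving the 2×2 system: x ≈ 71.6, y ≈ -51.8 km.

(71.6, -51.8)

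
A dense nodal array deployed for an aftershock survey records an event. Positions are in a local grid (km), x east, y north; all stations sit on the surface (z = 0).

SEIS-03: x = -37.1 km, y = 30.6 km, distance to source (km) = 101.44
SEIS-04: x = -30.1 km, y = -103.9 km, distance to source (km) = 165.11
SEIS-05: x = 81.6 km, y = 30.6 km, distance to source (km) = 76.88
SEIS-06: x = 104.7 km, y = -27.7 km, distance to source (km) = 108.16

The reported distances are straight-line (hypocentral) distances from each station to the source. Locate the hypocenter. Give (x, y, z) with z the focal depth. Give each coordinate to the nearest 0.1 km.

Each station gives a sphere (x−x_i)² + (y−y_i)² + z² = d_i² (stations at z=0).
Subtracting the SEIS-03 sphere from SEIS-04 and SEIS-05: z² cancels, leaving linear equations in x and y:
14.0 x − 269.0 y = -7582.79
237.4 x + 0.0 y = 9661.69
Solving: x ≈ 40.698, y ≈ 30.307 km (keep extra digits for the depth step; rounded: 40.7, 30.3).
Then from the SEIS-03 sphere: z² = 101.44² − (x + 37.1)² − (y − 30.6)² with x = 40.698, y = 30.307, so z ≈ 65.096 ≈ 65.1 km.
Check against SEIS-06 (with the unrounded solution): distance 108.16 ≈ 108.16 km. ✓

x ≈ 40.7 km, y ≈ 30.3 km, depth ≈ 65.1 km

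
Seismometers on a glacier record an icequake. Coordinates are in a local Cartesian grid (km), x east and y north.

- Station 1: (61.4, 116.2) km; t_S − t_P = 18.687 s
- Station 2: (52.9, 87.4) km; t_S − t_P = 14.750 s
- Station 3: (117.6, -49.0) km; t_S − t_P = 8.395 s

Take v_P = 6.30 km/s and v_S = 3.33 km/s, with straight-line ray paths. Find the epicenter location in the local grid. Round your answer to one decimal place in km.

Distance from S−P lag: d = Δt · v_P v_S / (v_P − v_S) = Δt · (6.30·3.33)/(6.30−3.33) ≈ 7.0636·Δt.
So d_Station 1 = 132.00, d_Station 2 = 104.19, d_Station 3 = 59.30 km.
Circle about each station: (x − 61.4)² + (y − 116.2)² = 132.00²; (x − 52.9)² + (y − 87.4)² = 104.19²; (x − 117.6)² + (y + 49.0)² = 59.30².
Subtracting pairs of circle equations eliminates x²+y² and gives linear equations (the radical axes):
-17.0 x − 57.6 y = -266.79
112.4 x − 330.4 y = 12865.87
Solving the 2×2 system: x ≈ 68.6, y ≈ -15.6 km.

x ≈ 68.6 km, y ≈ -15.6 km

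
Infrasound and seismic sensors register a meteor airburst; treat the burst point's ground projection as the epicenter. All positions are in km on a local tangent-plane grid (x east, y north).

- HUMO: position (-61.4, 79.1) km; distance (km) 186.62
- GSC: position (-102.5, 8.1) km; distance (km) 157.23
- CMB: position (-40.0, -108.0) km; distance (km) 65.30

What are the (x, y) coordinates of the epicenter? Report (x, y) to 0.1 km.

x ≈ 22.1 km, y ≈ -87.8 km

Circle about each station: (x + 61.4)² + (y − 79.1)² = 186.62²; (x + 102.5)² + (y − 8.1)² = 157.23²; (x + 40.0)² + (y + 108.0)² = 65.30².
Subtracting the HUMO equation from the GSC and CMB equations removes the quadratic terms:
-82.2 x − 142.0 y = 10650.84
42.8 x − 374.2 y = 33800.16
Solving the 2×2 system: x ≈ 22.1, y ≈ -87.8 km.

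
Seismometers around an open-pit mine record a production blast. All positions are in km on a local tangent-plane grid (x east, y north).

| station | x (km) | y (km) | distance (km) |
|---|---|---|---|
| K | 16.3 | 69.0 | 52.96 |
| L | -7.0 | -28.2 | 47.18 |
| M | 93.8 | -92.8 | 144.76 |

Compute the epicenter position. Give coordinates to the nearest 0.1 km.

Circle about each station: (x − 16.3)² + (y − 69.0)² = 52.96²; (x + 7.0)² + (y + 28.2)² = 47.18²; (x − 93.8)² + (y + 92.8)² = 144.76².
Subtracting the K equation from the L and M equations removes the quadratic terms:
-46.6 x − 194.4 y = -3603.64
155.0 x − 323.6 y = -5767.11
Solving the 2×2 system: x ≈ 1.0, y ≈ 18.3 km.

x ≈ 1.0 km, y ≈ 18.3 km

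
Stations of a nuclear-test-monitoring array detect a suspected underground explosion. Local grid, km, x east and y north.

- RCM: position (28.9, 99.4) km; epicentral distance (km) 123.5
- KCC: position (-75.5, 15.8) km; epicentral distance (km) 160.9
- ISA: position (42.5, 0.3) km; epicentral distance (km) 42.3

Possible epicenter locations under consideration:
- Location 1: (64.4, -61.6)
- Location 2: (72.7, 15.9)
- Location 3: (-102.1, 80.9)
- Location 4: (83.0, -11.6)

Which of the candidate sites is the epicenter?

For each candidate, compare |candidate − station| to the reported distance:
Location 1: residuals RCM 41.4, KCC 1.0, ISA 23.4 → max 41.4 km
Location 2: residuals RCM 29.2, KCC 12.7, ISA 8.3 → max 29.2 km
Location 3: residuals RCM 8.8, KCC 90.6, ISA 123.2 → max 123.2 km
Location 4: residuals RCM 0.0, KCC 0.0, ISA 0.1 → max 0.1 km
Only Location 4 has all residuals ≈ 0.

Location 4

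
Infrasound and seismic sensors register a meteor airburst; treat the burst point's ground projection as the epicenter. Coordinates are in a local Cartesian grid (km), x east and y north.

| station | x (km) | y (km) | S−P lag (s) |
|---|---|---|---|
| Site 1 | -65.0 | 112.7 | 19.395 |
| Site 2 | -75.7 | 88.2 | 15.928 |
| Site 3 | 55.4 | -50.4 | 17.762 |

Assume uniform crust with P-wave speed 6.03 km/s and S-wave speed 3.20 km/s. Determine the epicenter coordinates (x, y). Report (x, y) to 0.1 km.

Distance from S−P lag: d = Δt · v_P v_S / (v_P − v_S) = Δt · (6.03·3.20)/(6.03−3.20) ≈ 6.8184·Δt.
So d_Site 1 = 132.24, d_Site 2 = 108.60, d_Site 3 = 121.11 km.
Circle about each station: (x + 65.0)² + (y − 112.7)² = 132.24²; (x + 75.7)² + (y − 88.2)² = 108.60²; (x − 55.4)² + (y + 50.4)² = 121.11².
Subtracting the Site 1 equation from the Site 2 and Site 3 equations removes the quadratic terms:
-21.4 x − 49.0 y = 2276.90
240.8 x − 326.2 y = -8497.18
Solving the 2×2 system: x ≈ -61.7, y ≈ -19.5 km.

x ≈ -61.7 km, y ≈ -19.5 km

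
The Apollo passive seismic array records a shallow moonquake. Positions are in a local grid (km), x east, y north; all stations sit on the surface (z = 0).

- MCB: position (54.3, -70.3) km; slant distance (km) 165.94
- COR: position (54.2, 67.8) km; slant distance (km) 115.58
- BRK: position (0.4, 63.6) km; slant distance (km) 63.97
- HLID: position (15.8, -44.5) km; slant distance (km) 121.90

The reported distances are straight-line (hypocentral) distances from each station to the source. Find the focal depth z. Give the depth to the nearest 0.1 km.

23.3 km

Each station gives a sphere (x−x_i)² + (y−y_i)² + z² = d_i² (stations at z=0).
Subtracting the MCB sphere from COR and BRK: z² cancels, leaving linear equations in x and y:
-0.2 x + 276.2 y = 13821.25
-107.8 x + 267.8 y = 19598.46
Solving: x ≈ -57.595, y ≈ 49.999 km (keep extra digits for the depth step; rounded: -57.6, 50.0).
Then from the MCB sphere: z² = 165.94² − (x − 54.3)² − (y + 70.3)² with x = -57.595, y = 49.999, so z ≈ 23.318 ≈ 23.3 km.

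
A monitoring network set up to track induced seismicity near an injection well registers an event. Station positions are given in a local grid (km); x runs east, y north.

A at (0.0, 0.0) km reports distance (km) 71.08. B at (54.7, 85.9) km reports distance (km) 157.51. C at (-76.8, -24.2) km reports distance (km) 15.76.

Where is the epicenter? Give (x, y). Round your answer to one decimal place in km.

Circle about each station: x² + y² = 71.08²; (x − 54.7)² + (y − 85.9)² = 157.51²; (x + 76.8)² + (y + 24.2)² = 15.76².
Subtracting the A equation from the B and C equations removes the quadratic terms:
109.4 x + 171.8 y = -9386.13
-153.6 x − 48.4 y = 11287.87
Solving the 2×2 system: x ≈ -70.4, y ≈ -9.8 km.

x ≈ -70.4 km, y ≈ -9.8 km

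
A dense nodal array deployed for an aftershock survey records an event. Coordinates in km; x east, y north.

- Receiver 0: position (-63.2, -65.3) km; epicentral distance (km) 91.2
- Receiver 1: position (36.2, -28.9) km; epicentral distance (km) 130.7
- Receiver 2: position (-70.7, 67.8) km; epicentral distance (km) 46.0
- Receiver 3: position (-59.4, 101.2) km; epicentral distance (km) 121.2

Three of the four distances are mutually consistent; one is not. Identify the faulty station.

Solve using three stations at a time. Using Receiver 0, Receiver 1, Receiver 2 (subtract circle equations pairwise → linear system) gives (x, y) ≈ (-83.5, 23.6).
Distances from that point to each station vs reported:
  Receiver 0: calculated 91.2 vs reported 91.2 → residual 0.0 km
  Receiver 1: calculated 130.7 vs reported 130.7 → residual 0.0 km
  Receiver 2: calculated 46.0 vs reported 46.0 → residual 0.0 km
  Receiver 3: calculated 81.2 vs reported 121.2 → residual 40.0 km
Receiver 0, Receiver 1, Receiver 2 are mutually consistent (residuals ≈ 0); Receiver 3 is off by 40.0 km.

Receiver 3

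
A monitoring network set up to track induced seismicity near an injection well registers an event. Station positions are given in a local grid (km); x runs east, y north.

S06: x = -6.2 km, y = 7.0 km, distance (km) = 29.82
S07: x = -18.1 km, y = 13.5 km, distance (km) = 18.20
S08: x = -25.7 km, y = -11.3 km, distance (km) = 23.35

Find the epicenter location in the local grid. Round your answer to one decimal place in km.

Circle about each station: (x + 6.2)² + (y − 7.0)² = 29.82²; (x + 18.1)² + (y − 13.5)² = 18.20²; (x + 25.7)² + (y + 11.3)² = 23.35².
Subtracting the S06 equation from the S07 and S08 equations removes the quadratic terms:
-23.8 x + 13.0 y = 980.41
-39.0 x − 36.6 y = 1044.75
Solving the 2×2 system: x ≈ -35.9, y ≈ 9.7 km.

(-35.9, 9.7)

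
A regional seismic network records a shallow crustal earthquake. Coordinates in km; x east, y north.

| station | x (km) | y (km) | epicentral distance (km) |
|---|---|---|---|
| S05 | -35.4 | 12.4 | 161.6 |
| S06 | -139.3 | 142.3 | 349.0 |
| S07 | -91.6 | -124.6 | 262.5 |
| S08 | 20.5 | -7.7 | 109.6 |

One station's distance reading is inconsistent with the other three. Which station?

Solve using three stations at a time. Using S05, S07, S08 (subtract circle equations pairwise → linear system) gives (x, y) ≈ (125.9, 22.4).
Distances from that point to each station vs reported:
  S05: calculated 161.6 vs reported 161.6 → residual 0.0 km
  S06: calculated 291.0 vs reported 349.0 → residual 58.0 km
  S07: calculated 262.5 vs reported 262.5 → residual 0.0 km
  S08: calculated 109.6 vs reported 109.6 → residual 0.0 km
S05, S07, S08 are mutually consistent (residuals ≈ 0); S06 is off by 58.0 km.

S06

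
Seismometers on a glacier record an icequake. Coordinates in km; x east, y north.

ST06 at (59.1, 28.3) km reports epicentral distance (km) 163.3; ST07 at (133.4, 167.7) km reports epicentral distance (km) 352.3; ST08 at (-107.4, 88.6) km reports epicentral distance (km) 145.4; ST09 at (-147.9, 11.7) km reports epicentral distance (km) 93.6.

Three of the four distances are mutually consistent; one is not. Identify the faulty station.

ST07

Solve using three stations at a time. Using ST06, ST08, ST09 (subtract circle equations pairwise → linear system) gives (x, y) ≈ (-81.7, -54.6).
Distances from that point to each station vs reported:
  ST06: calculated 163.3 vs reported 163.3 → residual 0.0 km
  ST07: calculated 309.3 vs reported 352.3 → residual 43.0 km
  ST08: calculated 145.5 vs reported 145.4 → residual 0.1 km
  ST09: calculated 93.7 vs reported 93.6 → residual 0.1 km
ST06, ST08, ST09 are mutually consistent (residuals ≈ 0); ST07 is off by 43.0 km.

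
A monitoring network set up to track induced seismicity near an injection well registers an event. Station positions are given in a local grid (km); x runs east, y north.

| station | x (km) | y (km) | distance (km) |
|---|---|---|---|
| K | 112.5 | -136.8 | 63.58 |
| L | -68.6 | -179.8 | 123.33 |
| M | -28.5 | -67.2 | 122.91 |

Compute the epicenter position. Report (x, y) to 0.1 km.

(53.0, -159.2)

Circle about each station: (x − 112.5)² + (y + 136.8)² = 63.58²; (x + 68.6)² + (y + 179.8)² = 123.33²; (x + 28.5)² + (y + 67.2)² = 122.91².
Subtracting the K equation from the L and M equations removes the quadratic terms:
-362.2 x − 86.0 y = -5504.36
-282.0 x + 139.2 y = -37106.85
Solving the 2×2 system: x ≈ 53.0, y ≈ -159.2 km.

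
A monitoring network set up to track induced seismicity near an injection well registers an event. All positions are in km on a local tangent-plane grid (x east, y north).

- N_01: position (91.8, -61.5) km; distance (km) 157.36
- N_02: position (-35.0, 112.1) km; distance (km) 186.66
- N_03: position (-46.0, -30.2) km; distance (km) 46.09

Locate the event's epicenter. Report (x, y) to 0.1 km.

Circle about each station: (x − 91.8)² + (y + 61.5)² = 157.36²; (x + 35.0)² + (y − 112.1)² = 186.66²; (x + 46.0)² + (y + 30.2)² = 46.09².
Subtracting the N_01 equation from the N_02 and N_03 equations removes the quadratic terms:
-253.6 x + 347.2 y = -8497.87
-275.6 x + 62.6 y = 13456.43
Solving the 2×2 system: x ≈ -65.2, y ≈ -72.1 km.

-65.2 km east, -72.1 km north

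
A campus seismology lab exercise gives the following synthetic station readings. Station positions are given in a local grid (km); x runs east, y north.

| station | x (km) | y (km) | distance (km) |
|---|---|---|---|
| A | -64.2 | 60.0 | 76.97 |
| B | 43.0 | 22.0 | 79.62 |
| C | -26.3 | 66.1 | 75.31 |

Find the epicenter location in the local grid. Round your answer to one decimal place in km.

(-30.3, -9.1)

Circle about each station: (x + 64.2)² + (y − 60.0)² = 76.97²; (x − 43.0)² + (y − 22.0)² = 79.62²; (x + 26.3)² + (y − 66.1)² = 75.31².
Subtracting the A equation from the B and C equations removes the quadratic terms:
214.4 x − 76.0 y = -5803.60
75.8 x + 12.2 y = -2407.96
Solving the 2×2 system: x ≈ -30.3, y ≈ -9.1 km.
Check against A (with the unrounded x, y): √((x + 64.2)²+(y − 60.0)²) = 76.98 ≈ 76.97 km. ✓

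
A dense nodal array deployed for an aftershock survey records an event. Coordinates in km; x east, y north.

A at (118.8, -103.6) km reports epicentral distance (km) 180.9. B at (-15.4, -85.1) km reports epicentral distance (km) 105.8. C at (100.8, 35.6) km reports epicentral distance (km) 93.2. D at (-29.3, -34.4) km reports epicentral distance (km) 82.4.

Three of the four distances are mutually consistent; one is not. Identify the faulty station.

Solve using three stations at a time. Using A, C, D (subtract circle equations pairwise → linear system) gives (x, y) ≈ (7.7, 39.1).
Distances from that point to each station vs reported:
  A: calculated 180.9 vs reported 180.9 → residual 0.0 km
  B: calculated 126.4 vs reported 105.8 → residual 20.6 km
  C: calculated 93.1 vs reported 93.2 → residual 0.1 km
  D: calculated 82.3 vs reported 82.4 → residual 0.1 km
A, C, D are mutually consistent (residuals ≈ 0); B is off by 20.6 km.

B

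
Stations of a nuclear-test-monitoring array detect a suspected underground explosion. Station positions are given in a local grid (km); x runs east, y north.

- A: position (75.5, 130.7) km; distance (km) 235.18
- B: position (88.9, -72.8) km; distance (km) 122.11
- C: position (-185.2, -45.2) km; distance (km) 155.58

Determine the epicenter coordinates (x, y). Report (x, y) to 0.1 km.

(-33.1, -77.9)

Circle about each station: (x − 75.5)² + (y − 130.7)² = 235.18²; (x − 88.9)² + (y + 72.8)² = 122.11²; (x + 185.2)² + (y + 45.2)² = 155.58².
Subtracting the A equation from the B and C equations removes the quadratic terms:
26.8 x − 407.0 y = 30819.09
-521.4 x − 351.8 y = 44663.84
Solving the 2×2 system: x ≈ -33.1, y ≈ -77.9 km.
Check against A (with the unrounded x, y): √((x − 75.5)²+(y − 130.7)²) = 235.18 ≈ 235.18 km. ✓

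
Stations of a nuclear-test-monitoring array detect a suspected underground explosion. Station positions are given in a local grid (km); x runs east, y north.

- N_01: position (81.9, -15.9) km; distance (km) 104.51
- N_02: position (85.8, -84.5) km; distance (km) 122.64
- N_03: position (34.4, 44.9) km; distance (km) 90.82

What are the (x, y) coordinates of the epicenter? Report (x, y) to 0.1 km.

x ≈ -22.1 km, y ≈ -26.2 km

Circle about each station: (x − 81.9)² + (y + 15.9)² = 104.51²; (x − 85.8)² + (y + 84.5)² = 122.64²; (x − 34.4)² + (y − 44.9)² = 90.82².
Subtracting pairs of circle equations eliminates x²+y² and gives linear equations (the radical axes):
7.8 x − 137.2 y = 3423.24
-95.0 x + 121.6 y = -1086.98
Solving the 2×2 system: x ≈ -22.1, y ≈ -26.2 km.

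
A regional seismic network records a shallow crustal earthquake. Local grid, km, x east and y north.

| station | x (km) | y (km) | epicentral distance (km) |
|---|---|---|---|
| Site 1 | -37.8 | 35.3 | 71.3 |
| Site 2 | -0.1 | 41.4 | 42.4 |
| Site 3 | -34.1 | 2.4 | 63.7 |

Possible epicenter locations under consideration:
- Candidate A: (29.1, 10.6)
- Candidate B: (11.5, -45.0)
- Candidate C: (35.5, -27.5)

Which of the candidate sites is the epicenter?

Candidate A

For each candidate, compare |candidate − station| to the reported distance:
Candidate A: residuals Site 1 0.0, Site 2 0.0, Site 3 0.0 → max 0.0 km
Candidate B: residuals Site 1 22.9, Site 2 44.8, Site 3 2.1 → max 44.8 km
Candidate C: residuals Site 1 25.2, Site 2 35.2, Site 3 12.1 → max 35.2 km
Only Candidate A has all residuals ≈ 0.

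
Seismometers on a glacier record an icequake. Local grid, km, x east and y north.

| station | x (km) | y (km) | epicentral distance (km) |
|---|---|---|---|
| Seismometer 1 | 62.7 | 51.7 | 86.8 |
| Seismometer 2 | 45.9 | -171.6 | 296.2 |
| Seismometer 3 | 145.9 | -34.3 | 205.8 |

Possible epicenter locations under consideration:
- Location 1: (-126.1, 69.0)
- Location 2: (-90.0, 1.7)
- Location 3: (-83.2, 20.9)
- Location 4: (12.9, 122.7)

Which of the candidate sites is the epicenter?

For each candidate, compare |candidate − station| to the reported distance:
Location 1: residuals Seismometer 1 102.8, Seismometer 2 0.4, Seismometer 3 85.2 → max 102.8 km
Location 2: residuals Seismometer 1 73.9, Seismometer 2 76.0, Seismometer 3 32.8 → max 76.0 km
Location 3: residuals Seismometer 1 62.3, Seismometer 2 64.4, Seismometer 3 29.9 → max 64.4 km
Location 4: residuals Seismometer 1 0.1, Seismometer 2 0.1, Seismometer 3 0.0 → max 0.1 km
Only Location 4 has all residuals ≈ 0.

Location 4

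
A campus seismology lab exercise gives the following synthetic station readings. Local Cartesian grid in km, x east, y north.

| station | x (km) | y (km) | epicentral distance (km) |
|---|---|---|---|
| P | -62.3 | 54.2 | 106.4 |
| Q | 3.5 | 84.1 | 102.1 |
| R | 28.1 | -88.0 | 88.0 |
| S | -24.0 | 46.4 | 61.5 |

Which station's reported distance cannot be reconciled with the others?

Solve using three stations at a time. Using Q, R, S (subtract circle equations pairwise → linear system) gives (x, y) ≈ (-21.0, -15.0).
Distances from that point to each station vs reported:
  P: calculated 80.6 vs reported 106.4 → residual 25.8 km
  Q: calculated 102.1 vs reported 102.1 → residual 0.0 km
  R: calculated 88.0 vs reported 88.0 → residual 0.0 km
  S: calculated 61.5 vs reported 61.5 → residual 0.0 km
Q, R, S are mutually consistent (residuals ≈ 0); P is off by 25.8 km.

P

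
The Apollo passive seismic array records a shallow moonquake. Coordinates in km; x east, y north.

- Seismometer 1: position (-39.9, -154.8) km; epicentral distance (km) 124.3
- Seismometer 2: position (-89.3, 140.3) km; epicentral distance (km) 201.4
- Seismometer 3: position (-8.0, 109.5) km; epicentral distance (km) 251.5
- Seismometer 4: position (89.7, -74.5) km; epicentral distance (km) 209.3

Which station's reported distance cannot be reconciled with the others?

Seismometer 3

Solve using three stations at a time. Using Seismometer 1, Seismometer 2, Seismometer 4 (subtract circle equations pairwise → linear system) gives (x, y) ≈ (-119.0, -58.9).
Distances from that point to each station vs reported:
  Seismometer 1: calculated 124.3 vs reported 124.3 → residual 0.0 km
  Seismometer 2: calculated 201.4 vs reported 201.4 → residual 0.0 km
  Seismometer 3: calculated 201.7 vs reported 251.5 → residual 49.8 km
  Seismometer 4: calculated 209.3 vs reported 209.3 → residual 0.0 km
Seismometer 1, Seismometer 2, Seismometer 4 are mutually consistent (residuals ≈ 0); Seismometer 3 is off by 49.8 km.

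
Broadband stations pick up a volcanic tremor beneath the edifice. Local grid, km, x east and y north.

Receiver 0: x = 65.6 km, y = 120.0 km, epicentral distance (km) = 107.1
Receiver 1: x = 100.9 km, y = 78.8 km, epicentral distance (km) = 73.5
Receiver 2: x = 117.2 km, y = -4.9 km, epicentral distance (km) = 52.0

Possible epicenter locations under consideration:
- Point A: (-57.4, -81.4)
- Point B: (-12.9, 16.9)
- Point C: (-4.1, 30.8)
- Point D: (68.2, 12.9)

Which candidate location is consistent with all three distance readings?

Point D

For each candidate, compare |candidate − station| to the reported distance:
Point A: residuals Receiver 0 128.9, Receiver 1 151.7, Receiver 2 138.6 → max 151.7 km
Point B: residuals Receiver 0 22.5, Receiver 1 56.0, Receiver 2 79.9 → max 79.9 km
Point C: residuals Receiver 0 6.1, Receiver 1 42.0, Receiver 2 74.4 → max 74.4 km
Point D: residuals Receiver 0 0.0, Receiver 1 0.1, Receiver 2 0.1 → max 0.1 km
Only Point D has all residuals ≈ 0.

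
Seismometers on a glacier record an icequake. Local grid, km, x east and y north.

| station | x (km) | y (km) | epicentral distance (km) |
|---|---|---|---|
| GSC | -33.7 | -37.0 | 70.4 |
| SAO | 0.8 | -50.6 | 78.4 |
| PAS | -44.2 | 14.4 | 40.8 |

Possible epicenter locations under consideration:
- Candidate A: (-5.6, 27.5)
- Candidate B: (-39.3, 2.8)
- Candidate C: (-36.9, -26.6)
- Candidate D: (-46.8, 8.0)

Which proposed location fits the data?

Candidate A

For each candidate, compare |candidate − station| to the reported distance:
Candidate A: residuals GSC 0.0, SAO 0.0, PAS 0.0 → max 0.0 km
Candidate B: residuals GSC 30.2, SAO 11.6, PAS 28.2 → max 30.2 km
Candidate C: residuals GSC 59.5, SAO 33.7, PAS 0.8 → max 59.5 km
Candidate D: residuals GSC 23.5, SAO 2.9, PAS 33.9 → max 33.9 km
Only Candidate A has all residuals ≈ 0.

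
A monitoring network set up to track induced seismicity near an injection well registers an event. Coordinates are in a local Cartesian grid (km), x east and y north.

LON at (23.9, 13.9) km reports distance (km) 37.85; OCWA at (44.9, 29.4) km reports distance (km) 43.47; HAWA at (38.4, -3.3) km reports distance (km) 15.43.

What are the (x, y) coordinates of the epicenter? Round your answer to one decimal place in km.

x ≈ 49.7 km, y ≈ -13.8 km

Circle about each station: (x − 23.9)² + (y − 13.9)² = 37.85²; (x − 44.9)² + (y − 29.4)² = 43.47²; (x − 38.4)² + (y + 3.3)² = 15.43².
Subtracting pairs of circle equations eliminates x²+y² and gives linear equations (the radical axes):
42.0 x + 31.0 y = 1658.93
29.0 x − 34.4 y = 1915.57
Solving the 2×2 system: x ≈ 49.7, y ≈ -13.8 km.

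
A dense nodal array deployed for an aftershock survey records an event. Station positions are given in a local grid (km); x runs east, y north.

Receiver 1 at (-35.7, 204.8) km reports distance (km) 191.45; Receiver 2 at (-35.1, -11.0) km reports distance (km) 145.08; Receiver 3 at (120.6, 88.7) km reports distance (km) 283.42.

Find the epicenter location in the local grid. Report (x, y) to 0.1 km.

-161.4 km east, 60.4 km north

Circle about each station: (x + 35.7)² + (y − 204.8)² = 191.45²; (x + 35.1)² + (y + 11.0)² = 145.08²; (x − 120.6)² + (y − 88.7)² = 283.42².
Subtracting the Receiver 1 equation from the Receiver 2 and Receiver 3 equations removes the quadratic terms:
1.2 x − 431.6 y = -26259.62
312.6 x − 232.2 y = -64479.27
Solving the 2×2 system: x ≈ -161.4, y ≈ 60.4 km.
Check against Receiver 1 (with the unrounded x, y): √((x + 35.7)²+(y − 204.8)²) = 191.46 ≈ 191.45 km. ✓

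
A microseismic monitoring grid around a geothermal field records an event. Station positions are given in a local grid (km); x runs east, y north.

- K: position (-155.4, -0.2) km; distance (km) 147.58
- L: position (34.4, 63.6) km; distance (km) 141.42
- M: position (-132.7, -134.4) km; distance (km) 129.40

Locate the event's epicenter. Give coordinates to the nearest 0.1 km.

Circle about each station: (x + 155.4)² + (y + 0.2)² = 147.58²; (x − 34.4)² + (y − 63.6)² = 141.42²; (x + 132.7)² + (y + 134.4)² = 129.40².
Subtracting the K equation from the L and M equations removes the quadratic terms:
379.6 x + 127.6 y = -17140.64
45.4 x − 268.4 y = 16558.95
Solving the 2×2 system: x ≈ -23.1, y ≈ -65.6 km.
Check against K (with the unrounded x, y): √((x + 155.4)²+(y + 0.2)²) = 147.58 ≈ 147.58 km. ✓

x ≈ -23.1 km, y ≈ -65.6 km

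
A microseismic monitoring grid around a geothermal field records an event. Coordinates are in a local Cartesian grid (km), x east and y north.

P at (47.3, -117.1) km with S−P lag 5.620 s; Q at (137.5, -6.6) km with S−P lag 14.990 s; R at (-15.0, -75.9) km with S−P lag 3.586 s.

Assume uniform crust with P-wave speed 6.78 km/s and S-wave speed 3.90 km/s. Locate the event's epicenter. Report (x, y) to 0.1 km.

Distance from S−P lag: d = Δt · v_P v_S / (v_P − v_S) = Δt · (6.78·3.90)/(6.78−3.90) ≈ 9.1812·Δt.
So d_P = 51.60, d_Q = 137.63, d_R = 32.92 km.
Circle about each station: (x − 47.3)² + (y + 117.1)² = 51.60²; (x − 137.5)² + (y + 6.6)² = 137.63²; (x + 15.0)² + (y + 75.9)² = 32.92².
Subtracting the P equation from the Q and R equations removes the quadratic terms:
180.4 x + 221.0 y = -13279.35
-124.6 x + 82.4 y = -8385.06
Solving the 2×2 system: x ≈ 17.9, y ≈ -74.7 km.
Check against P (with the unrounded x, y): √((x − 47.3)²+(y + 117.1)²) = 51.60 ≈ 51.60 km. ✓

17.9 km east, -74.7 km north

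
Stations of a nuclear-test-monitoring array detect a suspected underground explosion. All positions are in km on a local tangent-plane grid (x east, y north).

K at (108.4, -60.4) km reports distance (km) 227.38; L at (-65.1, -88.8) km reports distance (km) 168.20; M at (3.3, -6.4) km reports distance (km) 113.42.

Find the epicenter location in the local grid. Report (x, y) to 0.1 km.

Circle about each station: (x − 108.4)² + (y + 60.4)² = 227.38²; (x + 65.1)² + (y + 88.8)² = 168.20²; (x − 3.3)² + (y + 6.4)² = 113.42².
Subtracting pairs of circle equations eliminates x²+y² and gives linear equations (the radical axes):
-347.0 x − 56.8 y = 20135.15
-210.2 x + 108.0 y = 23490.70
Solving the 2×2 system: x ≈ -71.0, y ≈ 79.3 km.

(-71.0, 79.3)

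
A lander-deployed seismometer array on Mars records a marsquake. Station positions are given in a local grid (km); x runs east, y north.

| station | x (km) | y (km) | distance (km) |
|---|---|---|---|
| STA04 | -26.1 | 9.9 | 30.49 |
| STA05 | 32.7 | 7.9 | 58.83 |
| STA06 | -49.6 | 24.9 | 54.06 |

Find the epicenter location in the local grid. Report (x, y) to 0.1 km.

-19.2 km east, -19.8 km north

Circle about each station: (x + 26.1)² + (y − 9.9)² = 30.49²; (x − 32.7)² + (y − 7.9)² = 58.83²; (x + 49.6)² + (y − 24.9)² = 54.06².
Subtracting pairs of circle equations eliminates x²+y² and gives linear equations (the radical axes):
117.6 x − 4.0 y = -2178.85
-47.0 x + 30.0 y = 308.11
Solving the 2×2 system: x ≈ -19.2, y ≈ -19.8 km.
Check against STA04 (with the unrounded x, y): √((x + 26.1)²+(y − 9.9)²) = 30.50 ≈ 30.49 km. ✓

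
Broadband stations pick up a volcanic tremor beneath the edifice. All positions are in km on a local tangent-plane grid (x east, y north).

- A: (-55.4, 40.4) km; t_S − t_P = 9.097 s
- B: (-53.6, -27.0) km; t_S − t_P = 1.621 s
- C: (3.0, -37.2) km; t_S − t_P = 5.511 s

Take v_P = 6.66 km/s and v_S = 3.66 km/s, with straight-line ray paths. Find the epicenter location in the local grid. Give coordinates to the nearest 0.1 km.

Distance from S−P lag: d = Δt · v_P v_S / (v_P − v_S) = Δt · (6.66·3.66)/(6.66−3.66) ≈ 8.1252·Δt.
So d_A = 73.91, d_B = 13.17, d_C = 44.78 km.
Circle about each station: (x + 55.4)² + (y − 40.4)² = 73.91²; (x + 53.6)² + (y + 27.0)² = 13.17²; (x − 3.0)² + (y + 37.2)² = 44.78².
Subtracting the A equation from the B and C equations removes the quadratic terms:
3.6 x − 134.8 y = 4189.88
116.8 x − 155.2 y = 148.96
Solving the 2×2 system: x ≈ -41.5, y ≈ -32.2 km.

-41.5 km east, -32.2 km north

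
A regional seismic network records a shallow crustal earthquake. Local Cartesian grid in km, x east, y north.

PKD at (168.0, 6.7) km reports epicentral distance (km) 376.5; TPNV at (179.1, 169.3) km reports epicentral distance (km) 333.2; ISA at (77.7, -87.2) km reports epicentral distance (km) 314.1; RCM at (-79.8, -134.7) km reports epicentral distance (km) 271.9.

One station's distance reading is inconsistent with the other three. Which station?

PKD

Solve using three stations at a time. Using TPNV, ISA, RCM (subtract circle equations pairwise → linear system) gives (x, y) ≈ (-151.5, 127.6).
Distances from that point to each station vs reported:
  PKD: calculated 341.6 vs reported 376.5 → residual 34.9 km
  TPNV: calculated 333.2 vs reported 333.2 → residual 0.0 km
  ISA: calculated 314.1 vs reported 314.1 → residual 0.0 km
  RCM: calculated 271.9 vs reported 271.9 → residual 0.0 km
TPNV, ISA, RCM are mutually consistent (residuals ≈ 0); PKD is off by 34.9 km.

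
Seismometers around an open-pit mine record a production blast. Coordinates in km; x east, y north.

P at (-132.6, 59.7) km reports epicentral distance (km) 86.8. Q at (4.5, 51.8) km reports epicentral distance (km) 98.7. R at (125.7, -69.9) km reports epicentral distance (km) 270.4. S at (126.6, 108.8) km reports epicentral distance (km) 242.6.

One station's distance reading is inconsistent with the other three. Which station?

Solve using three stations at a time. Using P, Q, R (subtract circle equations pairwise → linear system) gives (x, y) ≈ (-68.5, 118.3).
Distances from that point to each station vs reported:
  P: calculated 86.8 vs reported 86.8 → residual 0.0 km
  Q: calculated 98.7 vs reported 98.7 → residual 0.0 km
  R: calculated 270.4 vs reported 270.4 → residual 0.0 km
  S: calculated 195.3 vs reported 242.6 → residual 47.3 km
P, Q, R are mutually consistent (residuals ≈ 0); S is off by 47.3 km.

S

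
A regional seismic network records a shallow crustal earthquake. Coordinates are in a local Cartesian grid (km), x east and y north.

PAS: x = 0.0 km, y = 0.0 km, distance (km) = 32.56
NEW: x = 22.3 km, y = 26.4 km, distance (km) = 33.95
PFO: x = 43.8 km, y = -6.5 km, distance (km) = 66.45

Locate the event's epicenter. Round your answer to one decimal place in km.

Circle about each station: x² + y² = 32.56²; (x − 22.3)² + (y − 26.4)² = 33.95²; (x − 43.8)² + (y + 6.5)² = 66.45².
Subtracting the PAS equation from the NEW and PFO equations removes the quadratic terms:
44.6 x + 52.8 y = 1101.80
87.6 x − 13.0 y = -1394.76
Solving the 2×2 system: x ≈ -11.4, y ≈ 30.5 km.

x ≈ -11.4 km, y ≈ 30.5 km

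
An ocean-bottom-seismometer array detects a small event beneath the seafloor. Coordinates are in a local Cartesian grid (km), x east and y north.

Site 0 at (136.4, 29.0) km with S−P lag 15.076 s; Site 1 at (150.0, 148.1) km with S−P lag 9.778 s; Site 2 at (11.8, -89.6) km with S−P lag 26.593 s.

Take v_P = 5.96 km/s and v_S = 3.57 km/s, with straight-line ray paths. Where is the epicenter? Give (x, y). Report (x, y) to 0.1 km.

x ≈ 63.2 km, y ≈ 141.5 km

Distance from S−P lag: d = Δt · v_P v_S / (v_P − v_S) = Δt · (5.96·3.57)/(5.96−3.57) ≈ 8.9026·Δt.
So d_Site 0 = 134.22, d_Site 1 = 87.05, d_Site 2 = 236.75 km.
Circle about each station: (x − 136.4)² + (y − 29.0)² = 134.22²; (x − 150.0)² + (y − 148.1)² = 87.05²; (x − 11.8)² + (y + 89.6)² = 236.75².
Subtracting the Site 0 equation from the Site 1 and Site 2 equations removes the quadratic terms:
27.2 x + 238.2 y = 35424.96
-249.2 x − 237.2 y = -49314.11
Solving the 2×2 system: x ≈ 63.2, y ≈ 141.5 km.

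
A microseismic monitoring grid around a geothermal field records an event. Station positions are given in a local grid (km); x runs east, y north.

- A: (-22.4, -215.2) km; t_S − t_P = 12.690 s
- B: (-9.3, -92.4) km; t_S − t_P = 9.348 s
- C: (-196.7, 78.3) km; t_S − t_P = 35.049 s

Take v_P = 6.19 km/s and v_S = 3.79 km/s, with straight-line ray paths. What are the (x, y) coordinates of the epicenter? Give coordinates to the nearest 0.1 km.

71.8 km east, -134.5 km north

Distance from S−P lag: d = Δt · v_P v_S / (v_P − v_S) = Δt · (6.19·3.79)/(6.19−3.79) ≈ 9.7750·Δt.
So d_A = 124.05, d_B = 91.38, d_C = 342.61 km.
Circle about each station: (x + 22.4)² + (y + 215.2)² = 124.05²; (x + 9.3)² + (y + 92.4)² = 91.38²; (x + 196.7)² + (y − 78.3)² = 342.61².
Subtracting the A equation from the B and C equations removes the quadratic terms:
26.2 x + 245.6 y = -31150.45
-348.6 x + 587.0 y = -103984.23
Solving the 2×2 system: x ≈ 71.8, y ≈ -134.5 km.
Check against A (with the unrounded x, y): √((x + 22.4)²+(y + 215.2)²) = 124.06 ≈ 124.05 km. ✓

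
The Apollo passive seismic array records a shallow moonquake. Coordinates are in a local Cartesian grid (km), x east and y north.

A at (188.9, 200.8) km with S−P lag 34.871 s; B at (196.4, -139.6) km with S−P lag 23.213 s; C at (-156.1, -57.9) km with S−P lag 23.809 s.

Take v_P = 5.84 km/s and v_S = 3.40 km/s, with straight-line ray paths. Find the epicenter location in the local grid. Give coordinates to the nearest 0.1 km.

36.7 km east, -38.7 km north

Distance from S−P lag: d = Δt · v_P v_S / (v_P − v_S) = Δt · (5.84·3.40)/(5.84−3.40) ≈ 8.1377·Δt.
So d_A = 283.77, d_B = 188.90, d_C = 193.75 km.
Circle about each station: (x − 188.9)² + (y − 200.8)² = 283.77²; (x − 196.4)² + (y + 139.6)² = 188.90²; (x + 156.1)² + (y + 57.9)² = 193.75².
Subtracting pairs of circle equations eliminates x²+y² and gives linear equations (the radical axes):
15.0 x − 680.8 y = 26899.47
-690.0 x − 517.4 y = -5297.88
Solving the 2×2 system: x ≈ 36.7, y ≈ -38.7 km.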